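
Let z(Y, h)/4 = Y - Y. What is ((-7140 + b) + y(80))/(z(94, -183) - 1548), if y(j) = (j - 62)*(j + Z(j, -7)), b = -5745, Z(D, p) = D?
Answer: 3335/516 ≈ 6.4632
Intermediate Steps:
z(Y, h) = 0 (z(Y, h) = 4*(Y - Y) = 4*0 = 0)
y(j) = 2*j*(-62 + j) (y(j) = (j - 62)*(j + j) = (-62 + j)*(2*j) = 2*j*(-62 + j))
((-7140 + b) + y(80))/(z(94, -183) - 1548) = ((-7140 - 5745) + 2*80*(-62 + 80))/(0 - 1548) = (-12885 + 2*80*18)/(-1548) = (-12885 + 2880)*(-1/1548) = -10005*(-1/1548) = 3335/516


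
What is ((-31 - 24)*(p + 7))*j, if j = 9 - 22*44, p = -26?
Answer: -1002155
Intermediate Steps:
j = -959 (j = 9 - 968 = -959)
((-31 - 24)*(p + 7))*j = ((-31 - 24)*(-26 + 7))*(-959) = -55*(-19)*(-959) = 1045*(-959) = -1002155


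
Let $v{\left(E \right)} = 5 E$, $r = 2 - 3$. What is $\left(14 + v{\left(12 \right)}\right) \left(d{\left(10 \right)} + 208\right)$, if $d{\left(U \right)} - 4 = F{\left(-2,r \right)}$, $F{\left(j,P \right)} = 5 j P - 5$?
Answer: $16058$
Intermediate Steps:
$r = -1$
$F{\left(j,P \right)} = -5 + 5 P j$ ($F{\left(j,P \right)} = 5 P j - 5 = -5 + 5 P j$)
$d{\left(U \right)} = 9$ ($d{\left(U \right)} = 4 - \left(5 + 5 \left(-2\right)\right) = 4 + \left(-5 + 10\right) = 4 + 5 = 9$)
$\left(14 + v{\left(12 \right)}\right) \left(d{\left(10 \right)} + 208\right) = \left(14 + 5 \cdot 12\right) \left(9 + 208\right) = \left(14 + 60\right) 217 = 74 \cdot 217 = 16058$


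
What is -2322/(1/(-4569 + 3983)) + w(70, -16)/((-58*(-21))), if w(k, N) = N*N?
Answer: 828661556/609 ≈ 1.3607e+6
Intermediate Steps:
w(k, N) = N²
-2322/(1/(-4569 + 3983)) + w(70, -16)/((-58*(-21))) = -2322/(1/(-4569 + 3983)) + (-16)²/((-58*(-21))) = -2322/(1/(-586)) + 256/1218 = -2322/(-1/586) + 256*(1/1218) = -2322*(-586) + 128/609 = 1360692 + 128/609 = 828661556/609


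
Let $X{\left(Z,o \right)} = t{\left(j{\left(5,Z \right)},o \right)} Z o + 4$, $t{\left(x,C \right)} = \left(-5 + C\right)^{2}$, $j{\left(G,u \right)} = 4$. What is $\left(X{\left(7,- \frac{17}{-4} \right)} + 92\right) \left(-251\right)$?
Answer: $- \frac{1810965}{64} \approx -28296.0$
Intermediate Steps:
$X{\left(Z,o \right)} = 4 + Z o \left(-5 + o\right)^{2}$ ($X{\left(Z,o \right)} = \left(-5 + o\right)^{2} Z o + 4 = Z \left(-5 + o\right)^{2} o + 4 = Z o \left(-5 + o\right)^{2} + 4 = 4 + Z o \left(-5 + o\right)^{2}$)
$\left(X{\left(7,- \frac{17}{-4} \right)} + 92\right) \left(-251\right) = \left(\left(4 + 7 \left(- \frac{17}{-4}\right) \left(-5 - \frac{17}{-4}\right)^{2}\right) + 92\right) \left(-251\right) = \left(\left(4 + 7 \left(\left(-17\right) \left(- \frac{1}{4}\right)\right) \left(-5 - - \frac{17}{4}\right)^{2}\right) + 92\right) \left(-251\right) = \left(\left(4 + 7 \cdot \frac{17}{4} \left(-5 + \frac{17}{4}\right)^{2}\right) + 92\right) \left(-251\right) = \left(\left(4 + 7 \cdot \frac{17}{4} \left(- \frac{3}{4}\right)^{2}\right) + 92\right) \left(-251\right) = \left(\left(4 + 7 \cdot \frac{17}{4} \cdot \frac{9}{16}\right) + 92\right) \left(-251\right) = \left(\left(4 + \frac{1071}{64}\right) + 92\right) \left(-251\right) = \left(\frac{1327}{64} + 92\right) \left(-251\right) = \frac{7215}{64} \left(-251\right) = - \frac{1810965}{64}$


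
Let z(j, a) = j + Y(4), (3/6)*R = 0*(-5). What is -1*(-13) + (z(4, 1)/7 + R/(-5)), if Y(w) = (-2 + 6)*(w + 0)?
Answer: 111/7 ≈ 15.857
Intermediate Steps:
Y(w) = 4*w
R = 0 (R = 2*(0*(-5)) = 2*0 = 0)
z(j, a) = 16 + j (z(j, a) = j + 4*4 = j + 16 = 16 + j)
-1*(-13) + (z(4, 1)/7 + R/(-5)) = -1*(-13) + ((16 + 4)/7 + 0/(-5)) = 13 + (20*(⅐) + 0*(-⅕)) = 13 + (20/7 + 0) = 13 + 20/7 = 111/7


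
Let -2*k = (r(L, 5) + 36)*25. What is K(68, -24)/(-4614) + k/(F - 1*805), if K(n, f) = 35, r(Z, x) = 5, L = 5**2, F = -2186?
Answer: 125555/766693 ≈ 0.16376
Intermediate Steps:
L = 25
k = -1025/2 (k = -(5 + 36)*25/2 = -41*25/2 = -1/2*1025 = -1025/2 ≈ -512.50)
K(68, -24)/(-4614) + k/(F - 1*805) = 35/(-4614) - 1025/(2*(-2186 - 1*805)) = 35*(-1/4614) - 1025/(2*(-2186 - 805)) = -35/4614 - 1025/2/(-2991) = -35/4614 - 1025/2*(-1/2991) = -35/4614 + 1025/5982 = 125555/766693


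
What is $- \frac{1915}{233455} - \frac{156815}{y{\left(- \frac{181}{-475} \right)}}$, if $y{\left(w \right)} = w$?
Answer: $- \frac{3477878422698}{8451071} \approx -4.1153 \cdot 10^{5}$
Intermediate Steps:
$- \frac{1915}{233455} - \frac{156815}{y{\left(- \frac{181}{-475} \right)}} = - \frac{1915}{233455} - \frac{156815}{\left(-181\right) \frac{1}{-475}} = \left(-1915\right) \frac{1}{233455} - \frac{156815}{\left(-181\right) \left(- \frac{1}{475}\right)} = - \frac{383}{46691} - \frac{156815}{\frac{181}{475}} = - \frac{383}{46691} - \frac{74487125}{181} = - \frac{3477878422698}{8451071}$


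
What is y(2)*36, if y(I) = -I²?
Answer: -144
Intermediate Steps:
y(2)*36 = -1*2²*36 = -1*4*36 = -4*36 = -144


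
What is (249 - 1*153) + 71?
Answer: 167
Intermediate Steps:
(249 - 1*153) + 71 = (249 - 153) + 71 = 96 + 71 = 167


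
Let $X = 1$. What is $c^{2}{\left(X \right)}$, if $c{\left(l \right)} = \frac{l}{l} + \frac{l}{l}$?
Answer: $4$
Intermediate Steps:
$c{\left(l \right)} = 2$ ($c{\left(l \right)} = 1 + 1 = 2$)
$c^{2}{\left(X \right)} = 2^{2} = 4$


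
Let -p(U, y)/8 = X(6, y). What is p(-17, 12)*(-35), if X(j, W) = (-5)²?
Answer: 7000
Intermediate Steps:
X(j, W) = 25
p(U, y) = -200 (p(U, y) = -8*25 = -200)
p(-17, 12)*(-35) = -200*(-35) = 7000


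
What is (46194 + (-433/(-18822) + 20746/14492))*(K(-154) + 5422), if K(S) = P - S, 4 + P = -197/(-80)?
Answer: 702419140843925041/2727684240 ≈ 2.5751e+8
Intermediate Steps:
P = -123/80 (P = -4 - 197/(-80) = -4 - 197*(-1/80) = -4 + 197/80 = -123/80 ≈ -1.5375)
K(S) = -123/80 - S
(46194 + (-433/(-18822) + 20746/14492))*(K(-154) + 5422) = (46194 + (-433/(-18822) + 20746/14492))*((-123/80 - 1*(-154)) + 5422) = (46194 + (-433*(-1/18822) + 20746*(1/14492)))*((-123/80 + 154) + 5422) = (46194 + (433/18822 + 10373/7246))*(12197/80 + 5422) = (46194 + 49594531/34096053)*(445957/80) = (1575082666813/34096053)*(445957/80) = 702419140843925041/2727684240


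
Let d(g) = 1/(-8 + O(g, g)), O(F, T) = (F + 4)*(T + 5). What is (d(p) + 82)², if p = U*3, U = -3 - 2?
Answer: 69973225/10404 ≈ 6725.6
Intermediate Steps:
U = -5
O(F, T) = (4 + F)*(5 + T)
p = -15 (p = -5*3 = -15)
d(g) = 1/(12 + g² + 9*g) (d(g) = 1/(-8 + (20 + 4*g + 5*g + g*g)) = 1/(-8 + (20 + 4*g + 5*g + g²)) = 1/(-8 + (20 + g² + 9*g)) = 1/(12 + g² + 9*g))
(d(p) + 82)² = (1/(12 + (-15)² + 9*(-15)) + 82)² = (1/(12 + 225 - 135) + 82)² = (1/102 + 82)² = (8365/102)² = 69973225/10404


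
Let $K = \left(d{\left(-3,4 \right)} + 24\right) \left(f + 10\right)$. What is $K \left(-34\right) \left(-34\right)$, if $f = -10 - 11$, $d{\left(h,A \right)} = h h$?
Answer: $-419628$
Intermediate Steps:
$d{\left(h,A \right)} = h^{2}$
$f = -21$ ($f = -10 - 11 = -21$)
$K = -363$ ($K = \left(\left(-3\right)^{2} + 24\right) \left(-21 + 10\right) = \left(9 + 24\right) \left(-11\right) = 33 \left(-11\right) = -363$)
$K \left(-34\right) \left(-34\right) = \left(-363\right) \left(-34\right) \left(-34\right) = 12342 \left(-34\right) = -419628$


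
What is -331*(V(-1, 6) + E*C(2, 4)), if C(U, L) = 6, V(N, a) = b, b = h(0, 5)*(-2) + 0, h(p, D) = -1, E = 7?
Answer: -14564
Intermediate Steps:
b = 2 (b = -1*(-2) + 0 = 2 + 0 = 2)
V(N, a) = 2
-331*(V(-1, 6) + E*C(2, 4)) = -331*(2 + 7*6) = -331*(2 + 42) = -331*44 = -14564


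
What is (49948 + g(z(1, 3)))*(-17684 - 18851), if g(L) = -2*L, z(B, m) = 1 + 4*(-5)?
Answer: -1826238510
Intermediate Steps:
z(B, m) = -19 (z(B, m) = 1 - 20 = -19)
(49948 + g(z(1, 3)))*(-17684 - 18851) = (49948 - 2*(-19))*(-17684 - 18851) = (49948 + 38)*(-36535) = 49986*(-36535) = -1826238510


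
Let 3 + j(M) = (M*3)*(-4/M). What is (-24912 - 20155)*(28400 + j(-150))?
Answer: -1279226795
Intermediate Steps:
j(M) = -15 (j(M) = -3 + (M*3)*(-4/M) = -3 + (3*M)*(-4/M) = -3 - 12 = -15)
(-24912 - 20155)*(28400 + j(-150)) = (-24912 - 20155)*(28400 - 15) = -45067*28385 = -1279226795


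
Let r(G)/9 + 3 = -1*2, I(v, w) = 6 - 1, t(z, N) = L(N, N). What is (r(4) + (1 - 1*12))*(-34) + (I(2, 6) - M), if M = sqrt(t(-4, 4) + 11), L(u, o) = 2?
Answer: 1909 - sqrt(13) ≈ 1905.4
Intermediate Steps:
t(z, N) = 2
I(v, w) = 5
M = sqrt(13) (M = sqrt(2 + 11) = sqrt(13) ≈ 3.6056)
r(G) = -45 (r(G) = -27 + 9*(-1*2) = -27 + 9*(-2) = -27 - 18 = -45)
(r(4) + (1 - 1*12))*(-34) + (I(2, 6) - M) = (-45 + (1 - 1*12))*(-34) + (5 - sqrt(13)) = (-45 + (1 - 12))*(-34) + (5 - sqrt(13)) = (-45 - 11)*(-34) + (5 - sqrt(13)) = -56*(-34) + (5 - sqrt(13)) = 1904 + (5 - sqrt(13)) = 1909 - sqrt(13)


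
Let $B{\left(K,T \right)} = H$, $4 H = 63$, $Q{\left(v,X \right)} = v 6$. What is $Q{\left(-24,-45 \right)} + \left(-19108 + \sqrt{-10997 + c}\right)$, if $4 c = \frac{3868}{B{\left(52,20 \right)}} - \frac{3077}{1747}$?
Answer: $-19252 + \frac{i \sqrt{58876857225515}}{73374} \approx -19252.0 + 104.58 i$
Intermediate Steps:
$Q{\left(v,X \right)} = 6 v$
$H = \frac{63}{4}$ ($H = \frac{1}{4} \cdot 63 = \frac{63}{4} \approx 15.75$)
$B{\left(K,T \right)} = \frac{63}{4}$
$c = \frac{26835733}{440244}$ ($c = \frac{\frac{3868}{\frac{63}{4}} - \frac{3077}{1747}}{4} = \frac{3868 \cdot \frac{4}{63} - \frac{3077}{1747}}{4} = \frac{\frac{15472}{63} - \frac{3077}{1747}}{4} = \frac{1}{4} \cdot \frac{26835733}{110061} = \frac{26835733}{440244} \approx 60.956$)
$Q{\left(-24,-45 \right)} + \left(-19108 + \sqrt{-10997 + c}\right) = 6 \left(-24\right) - \left(19108 - \sqrt{-10997 + \frac{26835733}{440244}}\right) = -144 - \left(19108 - \sqrt{- \frac{4814527535}{440244}}\right) = -144 - \left(19108 - \frac{i \sqrt{58876857225515}}{73374}\right) = -19252 + \frac{i \sqrt{58876857225515}}{73374}$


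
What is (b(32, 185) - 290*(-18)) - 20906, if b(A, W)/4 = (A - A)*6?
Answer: -15686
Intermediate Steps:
b(A, W) = 0 (b(A, W) = 4*((A - A)*6) = 4*(0*6) = 4*0 = 0)
(b(32, 185) - 290*(-18)) - 20906 = (0 - 290*(-18)) - 20906 = (0 + 5220) - 20906 = 5220 - 20906 = -15686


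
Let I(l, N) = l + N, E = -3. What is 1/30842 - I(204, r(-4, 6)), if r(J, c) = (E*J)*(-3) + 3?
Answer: -5273981/30842 ≈ -171.00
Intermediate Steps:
r(J, c) = 3 + 9*J (r(J, c) = -3*J*(-3) + 3 = 9*J + 3 = 3 + 9*J)
I(l, N) = N + l
1/30842 - I(204, r(-4, 6)) = 1/30842 - ((3 + 9*(-4)) + 204) = 1/30842 - ((3 - 36) + 204) = 1/30842 - (-33 + 204) = 1/30842 - 1*171 = 1/30842 - 171 = -5273981/30842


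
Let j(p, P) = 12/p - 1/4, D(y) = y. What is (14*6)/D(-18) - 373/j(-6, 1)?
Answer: 1450/9 ≈ 161.11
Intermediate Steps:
j(p, P) = -¼ + 12/p (j(p, P) = 12/p - 1*¼ = 12/p - ¼ = -¼ + 12/p)
(14*6)/D(-18) - 373/j(-6, 1) = (14*6)/(-18) - 373*(-24/(48 - 1*(-6))) = 84*(-1/18) - 373*(-24/(48 + 6)) = -14/3 - 373/((¼)*(-⅙)*54) = -14/3 - 373/(-9/4) = -14/3 - 373*(-4/9) = -14/3 + 1492/9 = 1450/9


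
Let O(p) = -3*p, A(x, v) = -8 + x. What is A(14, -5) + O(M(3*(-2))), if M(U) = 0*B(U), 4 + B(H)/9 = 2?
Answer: 6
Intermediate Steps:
B(H) = -18 (B(H) = -36 + 9*2 = -36 + 18 = -18)
M(U) = 0 (M(U) = 0*(-18) = 0)
O(p) = -3*p
A(14, -5) + O(M(3*(-2))) = (-8 + 14) - 3*0 = 6 + 0 = 6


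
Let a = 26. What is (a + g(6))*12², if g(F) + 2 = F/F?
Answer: 3600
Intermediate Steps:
g(F) = -1 (g(F) = -2 + F/F = -2 + 1 = -1)
(a + g(6))*12² = (26 - 1)*12² = 25*144 = 3600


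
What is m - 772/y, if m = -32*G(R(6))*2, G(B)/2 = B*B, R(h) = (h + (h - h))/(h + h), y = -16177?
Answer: -516892/16177 ≈ -31.952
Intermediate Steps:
R(h) = ½ (R(h) = (h + 0)/((2*h)) = h*(1/(2*h)) = ½)
G(B) = 2*B² (G(B) = 2*(B*B) = 2*B²)
m = -32 (m = -64*(½)²*2 = -64/4*2 = -32*½*2 = -16*2 = -32)
m - 772/y = -32 - 772/(-16177) = -32 - 772*(-1/16177) = -32 + 772/16177 = -516892/16177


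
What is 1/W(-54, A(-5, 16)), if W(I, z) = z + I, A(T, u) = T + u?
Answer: -1/43 ≈ -0.023256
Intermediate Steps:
W(I, z) = I + z
1/W(-54, A(-5, 16)) = 1/(-54 + (-5 + 16)) = 1/(-54 + 11) = 1/(-43) = -1/43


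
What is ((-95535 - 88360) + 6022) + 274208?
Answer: 96335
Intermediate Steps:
((-95535 - 88360) + 6022) + 274208 = (-183895 + 6022) + 274208 = -177873 + 274208 = 96335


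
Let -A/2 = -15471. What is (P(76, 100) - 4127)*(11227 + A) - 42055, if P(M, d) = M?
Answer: -170868674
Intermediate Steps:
A = 30942 (A = -2*(-15471) = 30942)
(P(76, 100) - 4127)*(11227 + A) - 42055 = (76 - 4127)*(11227 + 30942) - 42055 = -4051*42169 - 42055 = -170826619 - 42055 = -170868674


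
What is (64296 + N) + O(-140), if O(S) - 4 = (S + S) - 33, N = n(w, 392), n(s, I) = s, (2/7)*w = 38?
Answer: 64120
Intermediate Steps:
w = 133 (w = (7/2)*38 = 133)
N = 133
O(S) = -29 + 2*S (O(S) = 4 + ((S + S) - 33) = 4 + (2*S - 33) = 4 + (-33 + 2*S) = -29 + 2*S)
(64296 + N) + O(-140) = (64296 + 133) + (-29 + 2*(-140)) = 64429 + (-29 - 280) = 64429 - 309 = 64120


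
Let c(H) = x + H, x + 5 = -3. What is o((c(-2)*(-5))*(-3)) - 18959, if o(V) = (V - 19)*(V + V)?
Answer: 31741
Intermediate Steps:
x = -8 (x = -5 - 3 = -8)
c(H) = -8 + H
o(V) = 2*V*(-19 + V) (o(V) = (-19 + V)*(2*V) = 2*V*(-19 + V))
o((c(-2)*(-5))*(-3)) - 18959 = 2*(((-8 - 2)*(-5))*(-3))*(-19 + ((-8 - 2)*(-5))*(-3)) - 18959 = 2*(-10*(-5)*(-3))*(-19 - 10*(-5)*(-3)) - 18959 = 2*(50*(-3))*(-19 + 50*(-3)) - 18959 = 2*(-150)*(-19 - 150) - 18959 = 2*(-150)*(-169) - 18959 = 50700 - 18959 = 31741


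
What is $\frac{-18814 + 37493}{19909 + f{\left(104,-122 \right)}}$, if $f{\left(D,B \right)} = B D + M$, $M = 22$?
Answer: $\frac{18679}{7243} \approx 2.5789$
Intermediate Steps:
$f{\left(D,B \right)} = 22 + B D$ ($f{\left(D,B \right)} = B D + 22 = 22 + B D$)
$\frac{-18814 + 37493}{19909 + f{\left(104,-122 \right)}} = \frac{-18814 + 37493}{19909 + \left(22 - 12688\right)} = \frac{18679}{19909 + \left(22 - 12688\right)} = \frac{18679}{19909 - 12666} = \frac{18679}{7243}$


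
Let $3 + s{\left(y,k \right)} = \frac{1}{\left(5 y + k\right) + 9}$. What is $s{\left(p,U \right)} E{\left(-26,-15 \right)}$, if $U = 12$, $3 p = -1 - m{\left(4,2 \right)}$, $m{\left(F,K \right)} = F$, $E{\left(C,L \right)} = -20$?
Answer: $\frac{1110}{19} \approx 58.421$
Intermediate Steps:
$p = - \frac{5}{3}$ ($p = \frac{-1 - 4}{3} = \frac{1}{3} \left(-5\right) = - \frac{5}{3} \approx -1.6667$)
$s{\left(y,k \right)} = -3 + \frac{1}{9 + k + 5 y}$ ($s{\left(y,k \right)} = -3 + \frac{1}{\left(5 y + k\right) + 9} = -3 + \frac{1}{\left(k + 5 y\right) + 9} = -3 + \frac{1}{9 + k + 5 y}$)
$s{\left(p,U \right)} E{\left(-26,-15 \right)} = \frac{-26 - -25 - 36}{9 + 12 + 5 \left(- \frac{5}{3}\right)} \left(-20\right) = \frac{-26 + 25 - 36}{9 + 12 - \frac{25}{3}} \left(-20\right) = \frac{1}{\frac{38}{3}} \left(-37\right) \left(-20\right) = \frac{3}{38} \left(-37\right) \left(-20\right) = \left(- \frac{111}{38}\right) \left(-20\right) = \frac{1110}{19}$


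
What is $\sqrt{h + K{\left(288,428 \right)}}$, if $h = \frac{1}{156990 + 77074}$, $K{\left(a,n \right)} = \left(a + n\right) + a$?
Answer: $\frac{\sqrt{3437818759653}}{58516} \approx 31.686$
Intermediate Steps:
$K{\left(a,n \right)} = n + 2 a$
$h = \frac{1}{234064} \approx 4.2723 \cdot 10^{-6}$
$\sqrt{h + K{\left(288,428 \right)}} = \sqrt{\frac{1}{234064} + \left(428 + 2 \cdot 288\right)} = \sqrt{\frac{1}{234064} + \left(428 + 576\right)} = \sqrt{\frac{1}{234064} + 1004} = \sqrt{\frac{235000257}{234064}} = \frac{\sqrt{3437818759653}}{58516}$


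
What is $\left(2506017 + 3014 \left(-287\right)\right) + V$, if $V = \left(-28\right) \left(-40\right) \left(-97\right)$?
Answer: $1532359$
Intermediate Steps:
$V = -108640$ ($V = 1120 \left(-97\right) = -108640$)
$\left(2506017 + 3014 \left(-287\right)\right) + V = \left(2506017 + 3014 \left(-287\right)\right) - 108640 = \left(2506017 - 865018\right) - 108640 = 1640999 - 108640 = 1532359$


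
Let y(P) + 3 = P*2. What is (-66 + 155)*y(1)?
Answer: -89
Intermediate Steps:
y(P) = -3 + 2*P (y(P) = -3 + P*2 = -3 + 2*P)
(-66 + 155)*y(1) = (-66 + 155)*(-3 + 2*1) = 89*(-3 + 2) = 89*(-1) = -89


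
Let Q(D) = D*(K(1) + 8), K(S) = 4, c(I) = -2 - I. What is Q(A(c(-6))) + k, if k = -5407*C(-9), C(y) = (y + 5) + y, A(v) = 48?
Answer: 70867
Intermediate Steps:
C(y) = 5 + 2*y (C(y) = (5 + y) + y = 5 + 2*y)
Q(D) = 12*D (Q(D) = D*(4 + 8) = D*12 = 12*D)
k = 70291 (k = -5407*(5 + 2*(-9)) = -5407*(5 - 18) = -5407*(-13) = 70291)
Q(A(c(-6))) + k = 12*48 + 70291 = 576 + 70291 = 70867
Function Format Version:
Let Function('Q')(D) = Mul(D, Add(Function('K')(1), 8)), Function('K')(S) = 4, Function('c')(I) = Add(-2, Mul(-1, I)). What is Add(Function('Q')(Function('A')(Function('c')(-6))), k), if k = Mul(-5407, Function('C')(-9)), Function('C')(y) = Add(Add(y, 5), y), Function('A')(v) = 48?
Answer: 70867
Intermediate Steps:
Function('C')(y) = Add(5, Mul(2, y)) (Function('C')(y) = Add(Add(5, y), y) = Add(5, Mul(2, y)))
Function('Q')(D) = Mul(12, D) (Function('Q')(D) = Mul(D, Add(4, 8)) = Mul(D, 12) = Mul(12, D))
k = 70291 (k = Mul(-5407, Add(5, Mul(2, -9))) = Mul(-5407, Add(5, -18)) = Mul(-5407, -13) = 70291)
Add(Function('Q')(Function('A')(Function('c')(-6))), k) = Add(Mul(12, 48), 70291) = Add(576, 70291) = 70867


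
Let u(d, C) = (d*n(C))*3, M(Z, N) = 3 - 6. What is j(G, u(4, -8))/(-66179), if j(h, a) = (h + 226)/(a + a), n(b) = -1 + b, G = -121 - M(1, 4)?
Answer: 1/132358 ≈ 7.5553e-6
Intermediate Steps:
M(Z, N) = -3
G = -118 (G = -121 - 1*(-3) = -121 + 3 = -118)
u(d, C) = 3*d*(-1 + C) (u(d, C) = (d*(-1 + C))*3 = 3*d*(-1 + C))
j(h, a) = (226 + h)/(2*a) (j(h, a) = (226 + h)/((2*a)) = (226 + h)*(1/(2*a)) = (226 + h)/(2*a))
j(G, u(4, -8))/(-66179) = ((226 - 118)/(2*((3*4*(-1 - 8)))))/(-66179) = ((½)*108/(3*4*(-9)))*(-1/66179) = ((½)*108/(-108))*(-1/66179) = ((½)*(-1/108)*108)*(-1/66179) = -½*(-1/66179) = 1/132358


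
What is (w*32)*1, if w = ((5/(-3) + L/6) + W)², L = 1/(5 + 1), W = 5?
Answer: 29282/81 ≈ 361.51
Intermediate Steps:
L = ⅙ (L = 1/6 = ⅙ ≈ 0.16667)
w = 14641/1296 (w = ((5/(-3) + (⅙)/6) + 5)² = ((5*(-⅓) + (⅙)*(⅙)) + 5)² = ((-5/3 + 1/36) + 5)² = (-59/36 + 5)² = (121/36)² = 14641/1296 ≈ 11.297)
(w*32)*1 = ((14641/1296)*32)*1 = (29282/81)*1 = 29282/81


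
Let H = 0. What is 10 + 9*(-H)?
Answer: 10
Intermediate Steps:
10 + 9*(-H) = 10 + 9*(-1*0) = 10 + 9*0 = 10 + 0 = 10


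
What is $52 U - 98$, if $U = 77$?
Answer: $3906$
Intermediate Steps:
$52 U - 98 = 52 \cdot 77 - 98 = 4004 - 98 = 3906$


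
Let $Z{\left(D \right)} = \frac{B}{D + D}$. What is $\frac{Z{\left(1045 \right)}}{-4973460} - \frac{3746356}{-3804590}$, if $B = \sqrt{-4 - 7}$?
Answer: $\frac{1873178}{1902295} - \frac{i \sqrt{11}}{10394531400} \approx 0.98469 - 3.1907 \cdot 10^{-10} i$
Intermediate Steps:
$B = i \sqrt{11}$ ($B = \sqrt{-11} = i \sqrt{11} \approx 3.3166 i$)
$Z{\left(D \right)} = \frac{i \sqrt{11}}{2 D}$ ($Z{\left(D \right)} = \frac{i \sqrt{11}}{D + D} = \frac{i \sqrt{11}}{2 D}$)
$\frac{Z{\left(1045 \right)}}{-4973460} - \frac{3746356}{-3804590} = \frac{\frac{1}{2} i \sqrt{11} \cdot \frac{1}{1045}}{-4973460} - \frac{3746356}{-3804590} = \frac{1}{2} i \sqrt{11} \cdot \frac{1}{1045} \left(- \frac{1}{4973460}\right) - - \frac{1873178}{1902295} = \frac{i \sqrt{11}}{2090} \left(- \frac{1}{4973460}\right) + \frac{1873178}{1902295} = - \frac{i \sqrt{11}}{10394531400} + \frac{1873178}{1902295} = \frac{1873178}{1902295} - \frac{i \sqrt{11}}{10394531400}$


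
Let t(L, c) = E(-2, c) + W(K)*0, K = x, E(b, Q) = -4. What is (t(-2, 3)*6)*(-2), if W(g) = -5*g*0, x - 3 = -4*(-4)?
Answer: 48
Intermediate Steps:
x = 19 (x = 3 - 4*(-4) = 3 + 16 = 19)
K = 19
W(g) = 0
t(L, c) = -4 (t(L, c) = -4 + 0*0 = -4 + 0 = -4)
(t(-2, 3)*6)*(-2) = -4*6*(-2) = -24*(-2) = 48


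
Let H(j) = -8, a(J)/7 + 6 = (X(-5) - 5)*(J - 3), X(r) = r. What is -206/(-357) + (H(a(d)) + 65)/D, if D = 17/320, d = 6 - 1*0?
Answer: 383246/357 ≈ 1073.5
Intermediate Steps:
d = 6 (d = 6 + 0 = 6)
a(J) = 168 - 70*J (a(J) = -42 + 7*((-5 - 5)*(J - 3)) = -42 + 7*(-10*(-3 + J)) = -42 + 7*(30 - 10*J) = -42 + (210 - 70*J) = 168 - 70*J)
D = 17/320 (D = 17*(1/320) = 17/320 ≈ 0.053125)
-206/(-357) + (H(a(d)) + 65)/D = -206/(-357) + (-8 + 65)/(17/320) = -206*(-1/357) + 57*(320/17) = 206/357 + 18240/17 = 383246/357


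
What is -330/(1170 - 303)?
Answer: -110/289 ≈ -0.38062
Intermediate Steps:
-330/(1170 - 303) = -330/867 = -330*1/867 = -110/289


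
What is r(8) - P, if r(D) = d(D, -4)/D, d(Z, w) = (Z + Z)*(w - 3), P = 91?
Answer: -105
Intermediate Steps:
d(Z, w) = 2*Z*(-3 + w) (d(Z, w) = (2*Z)*(-3 + w) = 2*Z*(-3 + w))
r(D) = -14 (r(D) = (2*D*(-3 - 4))/D = (2*D*(-7))/D = (-14*D)/D = -14)
r(8) - P = -14 - 1*91 = -14 - 91 = -105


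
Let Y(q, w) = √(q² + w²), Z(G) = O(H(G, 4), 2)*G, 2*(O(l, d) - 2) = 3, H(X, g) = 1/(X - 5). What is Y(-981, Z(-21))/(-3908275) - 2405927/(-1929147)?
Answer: 2405927/1929147 - 3*√430117/7816550 ≈ 1.2469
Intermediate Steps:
H(X, g) = 1/(-5 + X)
O(l, d) = 7/2 (O(l, d) = 2 + (½)*3 = 2 + 3/2 = 7/2)
Z(G) = 7*G/2
Y(-981, Z(-21))/(-3908275) - 2405927/(-1929147) = √((-981)² + ((7/2)*(-21))²)/(-3908275) - 2405927/(-1929147) = √(962361 + (-147/2)²)*(-1/3908275) - 2405927*(-1/1929147) = √(962361 + 21609/4)*(-1/3908275) + 2405927/1929147 = √(3871053/4)*(-1/3908275) + 2405927/1929147 = (3*√430117/2)*(-1/3908275) + 2405927/1929147 = -3*√430117/7816550 + 2405927/1929147 = 2405927/1929147 - 3*√430117/7816550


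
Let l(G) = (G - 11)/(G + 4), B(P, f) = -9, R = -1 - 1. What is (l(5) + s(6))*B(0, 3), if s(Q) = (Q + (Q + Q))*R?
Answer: 330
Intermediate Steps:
R = -2
l(G) = (-11 + G)/(4 + G)
s(Q) = -6*Q (s(Q) = (Q + (Q + Q))*(-2) = (Q + 2*Q)*(-2) = (3*Q)*(-2) = -6*Q)
(l(5) + s(6))*B(0, 3) = ((-11 + 5)/(4 + 5) - 6*6)*(-9) = (-6/9 - 36)*(-9) = ((1/9)*(-6) - 36)*(-9) = (-2/3 - 36)*(-9) = -110/3*(-9) = 330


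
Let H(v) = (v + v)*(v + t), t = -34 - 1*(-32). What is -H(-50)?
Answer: -5200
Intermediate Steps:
t = -2 (t = -34 + 32 = -2)
H(v) = 2*v*(-2 + v) (H(v) = (v + v)*(v - 2) = (2*v)*(-2 + v) = 2*v*(-2 + v))
-H(-50) = -2*(-50)*(-2 - 50) = -2*(-50)*(-52) = -1*5200 = -5200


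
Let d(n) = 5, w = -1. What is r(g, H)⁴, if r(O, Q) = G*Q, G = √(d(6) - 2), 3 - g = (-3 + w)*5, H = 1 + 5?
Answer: 11664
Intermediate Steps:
H = 6
g = 23 (g = 3 - (-3 - 1)*5 = 3 - (-4)*5 = 3 - 1*(-20) = 3 + 20 = 23)
G = √3 (G = √(5 - 2) = √3 ≈ 1.7320)
r(O, Q) = Q*√3 (r(O, Q) = √3*Q = Q*√3)
r(g, H)⁴ = (6*√3)⁴ = 11664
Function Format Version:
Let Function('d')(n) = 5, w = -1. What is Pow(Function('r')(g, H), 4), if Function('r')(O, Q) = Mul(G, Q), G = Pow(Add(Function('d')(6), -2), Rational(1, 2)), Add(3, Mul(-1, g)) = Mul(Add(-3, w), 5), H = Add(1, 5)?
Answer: 11664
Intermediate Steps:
H = 6
g = 23 (g = Add(3, Mul(-1, Mul(Add(-3, -1), 5))) = Add(3, Mul(-1, Mul(-4, 5))) = Add(3, Mul(-1, -20)) = Add(3, 20) = 23)
G = Pow(3, Rational(1, 2)) (G = Pow(Add(5, -2), Rational(1, 2)) = Pow(3, Rational(1, 2)) ≈ 1.7320)
Function('r')(O, Q) = Mul(Q, Pow(3, Rational(1, 2))) (Function('r')(O, Q) = Mul(Pow(3, Rational(1, 2)), Q) = Mul(Q, Pow(3, Rational(1, 2))))
Pow(Function('r')(g, H), 4) = Pow(Mul(6, Pow(3, Rational(1, 2))), 4) = 11664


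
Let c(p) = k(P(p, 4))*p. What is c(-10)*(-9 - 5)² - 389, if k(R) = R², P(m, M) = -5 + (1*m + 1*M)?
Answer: -237549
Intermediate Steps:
P(m, M) = -5 + M + m (P(m, M) = -5 + (m + M) = -5 + (M + m) = -5 + M + m)
c(p) = p*(-1 + p)² (c(p) = (-5 + 4 + p)²*p = (-1 + p)²*p = p*(-1 + p)²)
c(-10)*(-9 - 5)² - 389 = (-10*(-1 - 10)²)*(-9 - 5)² - 389 = -10*(-11)²*(-14)² - 389 = -10*121*196 - 389 = -1210*196 - 389 = -237160 - 389 = -237549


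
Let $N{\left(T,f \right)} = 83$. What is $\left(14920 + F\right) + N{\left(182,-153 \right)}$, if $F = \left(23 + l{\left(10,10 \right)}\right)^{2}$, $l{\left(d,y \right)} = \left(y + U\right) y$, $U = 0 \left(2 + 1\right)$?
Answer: $30132$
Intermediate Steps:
$U = 0$ ($U = 0 \cdot 3 = 0$)
$l{\left(d,y \right)} = y^{2}$ ($l{\left(d,y \right)} = \left(y + 0\right) y = y y = y^{2}$)
$F = 15129$ ($F = \left(23 + 10^{2}\right)^{2} = \left(23 + 100\right)^{2} = 123^{2} = 15129$)
$\left(14920 + F\right) + N{\left(182,-153 \right)} = \left(14920 + 15129\right) + 83 = 30049 + 83 = 30132$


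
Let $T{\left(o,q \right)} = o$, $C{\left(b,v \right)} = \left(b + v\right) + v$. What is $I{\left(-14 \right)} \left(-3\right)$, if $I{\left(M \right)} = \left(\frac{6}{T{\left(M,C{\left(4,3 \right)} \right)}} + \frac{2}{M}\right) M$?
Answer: $-24$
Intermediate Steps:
$C{\left(b,v \right)} = b + 2 v$
$I{\left(M \right)} = 8$ ($I{\left(M \right)} = \left(\frac{6}{M} + \frac{2}{M}\right) M = \frac{8}{M} M = 8$)
$I{\left(-14 \right)} \left(-3\right) = 8 \left(-3\right) = -24$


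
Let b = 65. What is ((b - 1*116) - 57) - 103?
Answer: -211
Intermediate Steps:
((b - 1*116) - 57) - 103 = ((65 - 1*116) - 57) - 103 = ((65 - 116) - 57) - 103 = (-51 - 57) - 103 = -108 - 103 = -211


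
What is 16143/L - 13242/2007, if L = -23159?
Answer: -113023493/15493371 ≈ -7.2950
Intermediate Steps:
16143/L - 13242/2007 = 16143/(-23159) - 13242/2007 = 16143*(-1/23159) - 13242*1/2007 = -16143/23159 - 4414/669 = -113023493/15493371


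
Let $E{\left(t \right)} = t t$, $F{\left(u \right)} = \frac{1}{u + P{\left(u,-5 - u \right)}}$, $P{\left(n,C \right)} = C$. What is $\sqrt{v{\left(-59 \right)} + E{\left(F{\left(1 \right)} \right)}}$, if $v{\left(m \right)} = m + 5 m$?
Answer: $\frac{i \sqrt{8849}}{5} \approx 18.814 i$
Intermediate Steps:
$F{\left(u \right)} = - \frac{1}{5}$ ($F{\left(u \right)} = \frac{1}{u - \left(5 + u\right)} = \frac{1}{-5} = - \frac{1}{5}$)
$v{\left(m \right)} = 6 m$
$E{\left(t \right)} = t^{2}$
$\sqrt{v{\left(-59 \right)} + E{\left(F{\left(1 \right)} \right)}} = \sqrt{6 \left(-59\right) + \left(- \frac{1}{5}\right)^{2}} = \sqrt{-354 + \frac{1}{25}} = \sqrt{- \frac{8849}{25}} = \frac{i \sqrt{8849}}{5}$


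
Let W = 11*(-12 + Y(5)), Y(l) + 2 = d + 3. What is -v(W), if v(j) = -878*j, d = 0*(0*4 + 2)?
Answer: -106238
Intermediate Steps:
d = 0 (d = 0*(0 + 2) = 0*2 = 0)
Y(l) = 1 (Y(l) = -2 + (0 + 3) = -2 + 3 = 1)
W = -121 (W = 11*(-12 + 1) = 11*(-11) = -121)
-v(W) = -(-878)*(-121) = -1*106238 = -106238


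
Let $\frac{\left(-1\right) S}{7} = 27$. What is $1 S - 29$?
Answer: $-218$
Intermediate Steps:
$S = -189$ ($S = \left(-7\right) 27 = -189$)
$1 S - 29 = 1 \left(-189\right) - 29 = -189 - 29 = -218$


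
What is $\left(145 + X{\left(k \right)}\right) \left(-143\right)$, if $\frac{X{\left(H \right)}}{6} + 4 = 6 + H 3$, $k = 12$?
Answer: $-53339$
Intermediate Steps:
$X{\left(H \right)} = 12 + 18 H$ ($X{\left(H \right)} = -24 + 6 \left(6 + H 3\right) = -24 + 6 \left(6 + 3 H\right) = -24 + \left(36 + 18 H\right) = 12 + 18 H$)
$\left(145 + X{\left(k \right)}\right) \left(-143\right) = \left(145 + \left(12 + 18 \cdot 12\right)\right) \left(-143\right) = \left(145 + \left(12 + 216\right)\right) \left(-143\right) = \left(145 + 228\right) \left(-143\right) = 373 \left(-143\right) = -53339$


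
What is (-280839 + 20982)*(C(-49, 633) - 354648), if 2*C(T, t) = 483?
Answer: 184190019741/2 ≈ 9.2095e+10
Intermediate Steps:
C(T, t) = 483/2 (C(T, t) = (½)*483 = 483/2)
(-280839 + 20982)*(C(-49, 633) - 354648) = (-280839 + 20982)*(483/2 - 354648) = -259857*(-708813/2) = 184190019741/2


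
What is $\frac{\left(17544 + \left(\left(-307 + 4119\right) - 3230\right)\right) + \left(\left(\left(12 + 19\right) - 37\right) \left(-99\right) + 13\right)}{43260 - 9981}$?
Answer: $\frac{18733}{33279} \approx 0.56291$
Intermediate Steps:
$\frac{\left(17544 + \left(\left(-307 + 4119\right) - 3230\right)\right) + \left(\left(\left(12 + 19\right) - 37\right) \left(-99\right) + 13\right)}{43260 - 9981} = \frac{\left(17544 + \left(3812 - 3230\right)\right) + \left(\left(31 - 37\right) \left(-99\right) + 13\right)}{33279} = \left(\left(17544 + 582\right) + \left(\left(-6\right) \left(-99\right) + 13\right)\right) \frac{1}{33279} = \left(18126 + \left(594 + 13\right)\right) \frac{1}{33279} = \left(18126 + 607\right) \frac{1}{33279} = 18733 \cdot \frac{1}{33279} = \frac{18733}{33279}$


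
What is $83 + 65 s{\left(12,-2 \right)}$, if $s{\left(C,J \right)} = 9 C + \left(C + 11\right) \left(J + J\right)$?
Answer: $1123$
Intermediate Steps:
$s{\left(C,J \right)} = 9 C + 2 J \left(11 + C\right)$ ($s{\left(C,J \right)} = 9 C + \left(11 + C\right) 2 J = 9 C + 2 J \left(11 + C\right)$)
$83 + 65 s{\left(12,-2 \right)} = 83 + 65 \left(9 \cdot 12 + 22 \left(-2\right) + 2 \cdot 12 \left(-2\right)\right) = 83 + 65 \left(108 - 44 - 48\right) = 83 + 65 \cdot 16 = 83 + 1040 = 1123$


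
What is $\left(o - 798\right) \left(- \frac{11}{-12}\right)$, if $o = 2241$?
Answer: $\frac{5291}{4} \approx 1322.8$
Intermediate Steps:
$\left(o - 798\right) \left(- \frac{11}{-12}\right) = \left(2241 - 798\right) \left(- \frac{11}{-12}\right) = \left(2241 - 798\right) \left(\left(-11\right) \left(- \frac{1}{12}\right)\right) = 1443 \cdot \frac{11}{12} = \frac{5291}{4}$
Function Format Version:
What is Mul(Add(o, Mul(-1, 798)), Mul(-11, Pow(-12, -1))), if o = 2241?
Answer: Rational(5291, 4) ≈ 1322.8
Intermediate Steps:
Mul(Add(o, Mul(-1, 798)), Mul(-11, Pow(-12, -1))) = Mul(Add(2241, Mul(-1, 798)), Mul(-11, Pow(-12, -1))) = Mul(Add(2241, -798), Mul(-11, Rational(-1, 12))) = Mul(1443, Rational(11, 12)) = Rational(5291, 4)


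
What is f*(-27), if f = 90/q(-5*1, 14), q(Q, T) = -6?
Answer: 405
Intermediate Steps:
f = -15 (f = 90/(-6) = 90*(-⅙) = -15)
f*(-27) = -15*(-27) = 405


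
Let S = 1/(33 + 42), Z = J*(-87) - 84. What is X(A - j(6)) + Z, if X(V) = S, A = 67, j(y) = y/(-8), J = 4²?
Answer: -110699/75 ≈ -1476.0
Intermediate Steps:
J = 16
j(y) = -y/8 (j(y) = y*(-⅛) = -y/8)
Z = -1476 (Z = 16*(-87) - 84 = -1392 - 84 = -1476)
S = 1/75 ≈ 0.013333
X(V) = 1/75
X(A - j(6)) + Z = 1/75 - 1476 = -110699/75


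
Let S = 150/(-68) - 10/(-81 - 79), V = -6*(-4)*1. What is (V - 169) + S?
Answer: -40023/272 ≈ -147.14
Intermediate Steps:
V = 24 (V = 24*1 = 24)
S = -583/272 (S = 150*(-1/68) - 10/(-160) = -75/34 - 10*(-1/160) = -75/34 + 1/16 = -583/272 ≈ -2.1434)
(V - 169) + S = (24 - 169) - 583/272 = -145 - 583/272 = -40023/272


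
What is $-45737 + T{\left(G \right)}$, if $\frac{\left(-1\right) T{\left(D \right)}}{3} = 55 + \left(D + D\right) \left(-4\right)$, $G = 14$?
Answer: $-45566$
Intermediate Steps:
$T{\left(D \right)} = -165 + 24 D$ ($T{\left(D \right)} = - 3 \left(55 + \left(D + D\right) \left(-4\right)\right) = - 3 \left(55 + 2 D \left(-4\right)\right) = - 3 \left(55 - 8 D\right) = -165 + 24 D$)
$-45737 + T{\left(G \right)} = -45737 + \left(-165 + 24 \cdot 14\right) = -45737 + \left(-165 + 336\right) = -45737 + 171 = -45566$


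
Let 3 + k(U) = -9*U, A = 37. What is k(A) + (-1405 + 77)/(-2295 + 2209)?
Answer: -13784/43 ≈ -320.56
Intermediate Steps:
k(U) = -3 - 9*U
k(A) + (-1405 + 77)/(-2295 + 2209) = (-3 - 9*37) + (-1405 + 77)/(-2295 + 2209) = (-3 - 333) - 1328/(-86) = -336 - 1328*(-1/86) = -336 + 664/43 = -13784/43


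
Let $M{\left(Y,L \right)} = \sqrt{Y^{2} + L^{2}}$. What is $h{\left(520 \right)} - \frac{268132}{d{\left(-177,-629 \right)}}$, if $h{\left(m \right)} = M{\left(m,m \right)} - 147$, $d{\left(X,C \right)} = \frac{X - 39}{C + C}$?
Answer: $- \frac{42167726}{27} + 520 \sqrt{2} \approx -1.561 \cdot 10^{6}$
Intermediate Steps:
$d{\left(X,C \right)} = \frac{-39 + X}{2 C}$
$M{\left(Y,L \right)} = \sqrt{L^{2} + Y^{2}}$
$h{\left(m \right)} = -147 + \sqrt{2} \sqrt{m^{2}}$ ($h{\left(m \right)} = \sqrt{m^{2} + m^{2}} - 147 = \sqrt{2 m^{2}} - 147 = \sqrt{2} \sqrt{m^{2}} - 147 = -147 + \sqrt{2} \sqrt{m^{2}}$)
$h{\left(520 \right)} - \frac{268132}{d{\left(-177,-629 \right)}} = \left(-147 + \sqrt{2} \sqrt{520^{2}}\right) - \frac{268132}{\frac{1}{2} \frac{1}{-629} \left(-39 - 177\right)} = \left(-147 + \sqrt{2} \sqrt{270400}\right) - \frac{268132}{\frac{1}{2} \left(- \frac{1}{629}\right) \left(-216\right)} = \left(-147 + \sqrt{2} \cdot 520\right) - \frac{268132}{\frac{108}{629}} = \left(-147 + 520 \sqrt{2}\right) - 268132 \cdot \frac{629}{108} = \left(-147 + 520 \sqrt{2}\right) - \frac{42163757}{27} = - \frac{42167726}{27} + 520 \sqrt{2}$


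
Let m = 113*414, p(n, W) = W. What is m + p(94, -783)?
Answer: 45999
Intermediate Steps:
m = 46782
m + p(94, -783) = 46782 - 783 = 45999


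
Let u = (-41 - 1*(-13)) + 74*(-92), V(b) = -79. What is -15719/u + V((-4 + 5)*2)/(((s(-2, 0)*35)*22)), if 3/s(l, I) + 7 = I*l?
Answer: 2863657/1127940 ≈ 2.5388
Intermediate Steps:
s(l, I) = 3/(-7 + I*l)
u = -6836 (u = (-41 + 13) - 6808 = -28 - 6808 = -6836)
-15719/u + V((-4 + 5)*2)/(((s(-2, 0)*35)*22)) = -15719/(-6836) - 79/(((3/(-7 + 0*(-2)))*35)*22) = -15719*(-1/6836) - 79/(((3/(-7 + 0))*35)*22) = 15719/6836 - 79/(((3/(-7))*35)*22) = 15719/6836 - 79/(((3*(-⅐))*35)*22) = 15719/6836 - 79/(-3/7*35*22) = 15719/6836 - 79/((-15*22)) = 15719/6836 - 79/(-330) = 15719/6836 - 79*(-1/330) = 15719/6836 + 79/330 = 2863657/1127940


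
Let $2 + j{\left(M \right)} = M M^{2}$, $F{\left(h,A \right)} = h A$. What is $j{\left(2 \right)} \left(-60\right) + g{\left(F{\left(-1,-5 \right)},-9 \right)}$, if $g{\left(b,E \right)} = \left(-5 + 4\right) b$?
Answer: $-365$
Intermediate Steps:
$F{\left(h,A \right)} = A h$
$j{\left(M \right)} = -2 + M^{3}$ ($j{\left(M \right)} = -2 + M M^{2} = -2 + M^{3}$)
$g{\left(b,E \right)} = - b$
$j{\left(2 \right)} \left(-60\right) + g{\left(F{\left(-1,-5 \right)},-9 \right)} = \left(-2 + 2^{3}\right) \left(-60\right) - \left(-5\right) \left(-1\right) = \left(-2 + 8\right) \left(-60\right) - 5 = 6 \left(-60\right) - 5 = -360 - 5 = -365$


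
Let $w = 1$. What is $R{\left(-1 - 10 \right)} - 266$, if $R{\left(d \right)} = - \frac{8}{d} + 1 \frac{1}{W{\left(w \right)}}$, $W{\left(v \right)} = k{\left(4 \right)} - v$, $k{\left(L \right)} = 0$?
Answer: $- \frac{2929}{11} \approx -266.27$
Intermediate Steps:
$W{\left(v \right)} = - v$ ($W{\left(v \right)} = 0 - v = - v$)
$R{\left(d \right)} = -1 - \frac{8}{d}$ ($R{\left(d \right)} = - \frac{8}{d} + 1 \frac{1}{\left(-1\right) 1} = - \frac{8}{d} + 1 \frac{1}{-1} = - \frac{8}{d} + 1 \left(-1\right) = - \frac{8}{d} - 1 = -1 - \frac{8}{d}$)
$R{\left(-1 - 10 \right)} - 266 = \frac{-8 - \left(-1 - 10\right)}{-1 - 10} - 266 = \frac{-8 - -11}{-11} - 266 = - \frac{-8 + 11}{11} - 266 = \left(- \frac{1}{11}\right) 3 - 266 = - \frac{3}{11} - 266 = - \frac{2929}{11}$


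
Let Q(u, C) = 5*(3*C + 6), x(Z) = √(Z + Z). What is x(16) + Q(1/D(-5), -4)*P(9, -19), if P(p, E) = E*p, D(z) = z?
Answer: 5130 + 4*√2 ≈ 5135.7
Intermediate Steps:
x(Z) = √2*√Z (x(Z) = √(2*Z) = √2*√Z)
Q(u, C) = 30 + 15*C (Q(u, C) = 5*(6 + 3*C) = 30 + 15*C)
x(16) + Q(1/D(-5), -4)*P(9, -19) = √2*√16 + (30 + 15*(-4))*(-19*9) = √2*4 + (30 - 60)*(-171) = 4*√2 - 30*(-171) = 4*√2 + 5130 = 5130 + 4*√2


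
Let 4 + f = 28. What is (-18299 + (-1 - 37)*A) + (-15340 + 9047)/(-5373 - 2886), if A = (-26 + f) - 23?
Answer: -143279098/8259 ≈ -17348.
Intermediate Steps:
f = 24 (f = -4 + 28 = 24)
A = -25 (A = (-26 + 24) - 23 = -2 - 23 = -25)
(-18299 + (-1 - 37)*A) + (-15340 + 9047)/(-5373 - 2886) = (-18299 + (-1 - 37)*(-25)) + (-15340 + 9047)/(-5373 - 2886) = (-18299 - 38*(-25)) - 6293/(-8259) = (-18299 + 950) - 6293*(-1/8259) = -17349 + 6293/8259 = -143279098/8259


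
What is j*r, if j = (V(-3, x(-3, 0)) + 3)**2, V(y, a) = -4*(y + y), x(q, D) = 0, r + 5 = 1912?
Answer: 1390203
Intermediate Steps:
r = 1907 (r = -5 + 1912 = 1907)
V(y, a) = -8*y
j = 729 (j = (-8*(-3) + 3)**2 = (24 + 3)**2 = 27**2 = 729)
j*r = 729*1907 = 1390203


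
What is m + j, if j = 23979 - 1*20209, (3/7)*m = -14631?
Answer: -30369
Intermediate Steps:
m = -34139 (m = (7/3)*(-14631) = -34139)
j = 3770 (j = 23979 - 20209 = 3770)
m + j = -34139 + 3770 = -30369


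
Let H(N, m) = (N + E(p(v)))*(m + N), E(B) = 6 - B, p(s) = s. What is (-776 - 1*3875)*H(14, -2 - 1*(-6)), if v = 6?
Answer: -1172052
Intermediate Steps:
H(N, m) = N*(N + m) (H(N, m) = (N + (6 - 1*6))*(m + N) = (N + (6 - 6))*(N + m) = (N + 0)*(N + m) = N*(N + m))
(-776 - 1*3875)*H(14, -2 - 1*(-6)) = (-776 - 1*3875)*(14*(14 + (-2 - 1*(-6)))) = (-776 - 3875)*(14*(14 + (-2 + 6))) = -65114*(14 + 4) = -65114*18 = -4651*252 = -1172052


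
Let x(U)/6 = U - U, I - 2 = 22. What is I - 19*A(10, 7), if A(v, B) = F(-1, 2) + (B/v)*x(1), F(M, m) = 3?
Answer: -33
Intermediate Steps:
I = 24 (I = 2 + 22 = 24)
x(U) = 0 (x(U) = 6*(U - U) = 6*0 = 0)
A(v, B) = 3 (A(v, B) = 3 + (B/v)*0 = 3 + 0 = 3)
I - 19*A(10, 7) = 24 - 19*3 = 24 - 57 = -33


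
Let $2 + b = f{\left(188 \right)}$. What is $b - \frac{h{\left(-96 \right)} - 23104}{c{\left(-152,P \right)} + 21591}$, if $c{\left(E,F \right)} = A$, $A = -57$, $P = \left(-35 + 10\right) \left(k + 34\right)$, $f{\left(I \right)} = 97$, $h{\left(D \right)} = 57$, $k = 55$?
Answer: $\frac{2068777}{21534} \approx 96.07$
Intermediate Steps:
$P = -2225$ ($P = \left(-35 + 10\right) \left(55 + 34\right) = \left(-25\right) 89 = -2225$)
$b = 95$ ($b = -2 + 97 = 95$)
$c{\left(E,F \right)} = -57$
$b - \frac{h{\left(-96 \right)} - 23104}{c{\left(-152,P \right)} + 21591} = 95 - \frac{57 - 23104}{-57 + 21591} = 95 - - \frac{23047}{21534} = 95 + \frac{23047}{21534} = \frac{2068777}{21534}$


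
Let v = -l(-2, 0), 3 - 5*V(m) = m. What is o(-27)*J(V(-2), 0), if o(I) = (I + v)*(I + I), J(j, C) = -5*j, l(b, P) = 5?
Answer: -8640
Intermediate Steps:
V(m) = 3/5 - m/5
v = -5 (v = -1*5 = -5)
o(I) = 2*I*(-5 + I) (o(I) = (I - 5)*(I + I) = (-5 + I)*(2*I) = 2*I*(-5 + I))
o(-27)*J(V(-2), 0) = (2*(-27)*(-5 - 27))*(-5*(3/5 - 1/5*(-2))) = (2*(-27)*(-32))*(-5*(3/5 + 2/5)) = 1728*(-5*1) = 1728*(-5) = -8640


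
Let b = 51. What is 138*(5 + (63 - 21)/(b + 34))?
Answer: 64446/85 ≈ 758.19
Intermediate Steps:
138*(5 + (63 - 21)/(b + 34)) = 138*(5 + (63 - 21)/(51 + 34)) = 138*(5 + 42/85) = 138*(467/85) = 64446/85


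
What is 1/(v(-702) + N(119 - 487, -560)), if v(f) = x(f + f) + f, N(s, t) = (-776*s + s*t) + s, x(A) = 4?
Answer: 1/490582 ≈ 2.0384e-6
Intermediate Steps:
N(s, t) = -775*s + s*t
v(f) = 4 + f
1/(v(-702) + N(119 - 487, -560)) = 1/((4 - 702) + (119 - 487)*(-775 - 560)) = 1/(-698 - 368*(-1335)) = 1/(-698 + 491280) = 1/490582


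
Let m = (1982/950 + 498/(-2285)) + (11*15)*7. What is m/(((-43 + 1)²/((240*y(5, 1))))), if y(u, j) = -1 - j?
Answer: -2009017616/6382005 ≈ -314.79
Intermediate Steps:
m = 251127202/217075 (m = (1982*(1/950) + 498*(-1/2285)) + 165*7 = (991/475 - 498/2285) + 1155 = 405577/217075 + 1155 = 251127202/217075 ≈ 1156.9)
m/(((-43 + 1)²/((240*y(5, 1))))) = 251127202/(217075*(((-43 + 1)²/((240*(-1 - 1*1)))))) = 251127202/(217075*(((-42)²/((240*(-1 - 1)))))) = 251127202/(217075*((1764/((240*(-2)))))) = 251127202/(217075*((1764/(-480)))) = 251127202/(217075*((1764*(-1/480)))) = 251127202/(217075*(-147/40)) = (251127202/217075)*(-40/147) = -2009017616/6382005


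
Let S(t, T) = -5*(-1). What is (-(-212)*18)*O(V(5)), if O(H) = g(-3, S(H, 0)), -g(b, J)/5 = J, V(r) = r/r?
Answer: -95400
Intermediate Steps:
S(t, T) = 5
V(r) = 1
g(b, J) = -5*J
O(H) = -25 (O(H) = -5*5 = -25)
(-(-212)*18)*O(V(5)) = -(-212)*18*(-25) = -53*(-72)*(-25) = 3816*(-25) = -95400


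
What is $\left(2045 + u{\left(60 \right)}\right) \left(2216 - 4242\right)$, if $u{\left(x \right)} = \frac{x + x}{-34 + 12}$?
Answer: $- \frac{45453310}{11} \approx -4.1321 \cdot 10^{6}$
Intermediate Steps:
$u{\left(x \right)} = - \frac{x}{11}$ ($u{\left(x \right)} = \frac{2 x}{-22} = 2 x \left(- \frac{1}{22}\right) = - \frac{x}{11}$)
$\left(2045 + u{\left(60 \right)}\right) \left(2216 - 4242\right) = \left(2045 - \frac{60}{11}\right) \left(2216 - 4242\right) = \left(2045 - \frac{60}{11}\right) \left(-2026\right) = \frac{22435}{11} \left(-2026\right) = - \frac{45453310}{11}$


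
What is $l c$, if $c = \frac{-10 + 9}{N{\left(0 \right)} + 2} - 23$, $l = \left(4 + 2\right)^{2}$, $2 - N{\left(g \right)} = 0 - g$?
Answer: $-837$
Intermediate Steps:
$N{\left(g \right)} = 2 + g$ ($N{\left(g \right)} = 2 - \left(0 - g\right) = 2 - - g = 2 + g$)
$l = 36$ ($l = 6^{2} = 36$)
$c = - \frac{93}{4}$ ($c = \frac{-10 + 9}{\left(2 + 0\right) + 2} - 23 = - \frac{1}{2 + 2} - 23 = - \frac{1}{4} - 23 = - \frac{93}{4} \approx -23.25$)
$l c = 36 \left(- \frac{93}{4}\right) = -837$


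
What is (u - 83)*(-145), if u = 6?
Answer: 11165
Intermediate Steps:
(u - 83)*(-145) = (6 - 83)*(-145) = -77*(-145) = 11165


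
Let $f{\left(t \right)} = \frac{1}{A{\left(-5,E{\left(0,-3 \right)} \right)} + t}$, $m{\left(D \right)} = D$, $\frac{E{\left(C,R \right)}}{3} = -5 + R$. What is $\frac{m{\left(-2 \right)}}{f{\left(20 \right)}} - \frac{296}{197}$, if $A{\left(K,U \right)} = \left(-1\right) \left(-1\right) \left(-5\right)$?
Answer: $- \frac{6206}{197} \approx -31.503$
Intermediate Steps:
$E{\left(C,R \right)} = -15 + 3 R$ ($E{\left(C,R \right)} = 3 \left(-5 + R\right) = -15 + 3 R$)
$A{\left(K,U \right)} = -5$ ($A{\left(K,U \right)} = 1 \left(-5\right) = -5$)
$f{\left(t \right)} = \frac{1}{-5 + t}$
$\frac{m{\left(-2 \right)}}{f{\left(20 \right)}} - \frac{296}{197} = - \frac{2}{\frac{1}{-5 + 20}} - \frac{296}{197} = - \frac{2}{\frac{1}{15}} - \frac{296}{197} = - 2 \frac{1}{\frac{1}{15}} - \frac{296}{197} = \left(-2\right) 15 - \frac{296}{197} = -30 - \frac{296}{197} = - \frac{6206}{197}$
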